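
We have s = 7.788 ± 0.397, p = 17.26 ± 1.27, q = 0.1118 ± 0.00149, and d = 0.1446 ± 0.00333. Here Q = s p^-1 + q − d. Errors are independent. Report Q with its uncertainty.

0.4184 ± 0.0406

Let w = s·p^-1 = 0.4512. δw/w = √((1·δs/s)² + (-1·δp/p)²) = √(0.00260 + 0.00541) = 0.0895, so δw = 0.0404.
Q = w + q − d: δQ = √(δw² + δq² + δd²) = √(0.00163 + 2.22e-06 + 1.11e-05) = 0.0406
Q = 0.4184.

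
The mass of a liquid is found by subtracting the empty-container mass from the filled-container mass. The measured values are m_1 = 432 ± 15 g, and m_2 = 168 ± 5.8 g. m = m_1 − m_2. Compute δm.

For a sum/difference, combine absolute errors in quadrature:
  (δm_1)² = 225;  (δm_2)² = 33.6
δm = √(259) = 16.1 g

16.1 g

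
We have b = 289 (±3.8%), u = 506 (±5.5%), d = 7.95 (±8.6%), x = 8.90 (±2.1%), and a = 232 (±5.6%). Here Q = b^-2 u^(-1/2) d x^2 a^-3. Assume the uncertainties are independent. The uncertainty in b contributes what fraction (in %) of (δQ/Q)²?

(δQ/Q)² = (-2·δb/b)² + (−½·δu/u)² + (1·δd/d)² + (2·δx/x)² + (-3·δa/a)²
  b term: (-2×0.0380)² = 0.00578
  u term: (-0.5×0.0550)² = 0.000756
  d term: (1×0.0860)² = 0.00740
  x term: (2×0.0210)² = 0.00176
  a term: (-3×0.0560)² = 0.0282
Total = 0.0439. Share from b = 0.00578/0.0439 = 0.132.

13.2%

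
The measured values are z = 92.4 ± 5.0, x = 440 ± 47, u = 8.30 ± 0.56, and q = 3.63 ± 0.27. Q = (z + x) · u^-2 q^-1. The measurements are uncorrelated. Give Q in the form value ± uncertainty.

Let w = z + x = 532. δw = √(δz² + δx²) = √(25.0 + 2210) = 47.3, so δw/w = 0.0888.
Q is then a monomial in w, u, q:
δQ/Q = √((δw/w)² + (-2·δu/u)² + (-1·δq/q)²) = √(0.00788 + 0.0182 + 0.00553) = 0.178
Q = 2.13, so δQ = 0.178 × 2.13 = 0.379.

2.13 ± 0.379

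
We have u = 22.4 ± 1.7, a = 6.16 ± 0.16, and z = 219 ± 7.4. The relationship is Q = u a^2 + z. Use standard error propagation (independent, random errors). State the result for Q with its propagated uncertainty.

Let p = u·a^2 = 850. δp/p = √((1·δu/u)² + (2·δa/a)²) = √(0.00576 + 0.00270) = 0.0920, so δp = 78.2.
Q = p + z: δQ = √(δp² + δz²) = √(6110 + 54.8) = 78.5
Q = 1070.

1070 ± 78.5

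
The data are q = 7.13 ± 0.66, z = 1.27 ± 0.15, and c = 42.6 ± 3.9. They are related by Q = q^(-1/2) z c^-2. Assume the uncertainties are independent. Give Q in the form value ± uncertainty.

Since Q is a product/quotient, work with relative uncertainties:
  (−½·δq/q)² = (-0.5×0.0926)² = 0.00214;  (1·δz/z)² = (1×0.118)² = 0.0140;  (-2·δc/c)² = (-2×0.0915)² = 0.0335
δQ/Q = √(0.0496) = 0.223
Q = 0.000262, so δQ = 0.223 × 0.000262 = 5.84e-05.

(2.62 ± 0.584) × 10^-4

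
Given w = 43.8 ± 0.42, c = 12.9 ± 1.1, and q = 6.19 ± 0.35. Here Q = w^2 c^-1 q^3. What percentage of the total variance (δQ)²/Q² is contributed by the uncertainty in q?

79.0%

(δQ/Q)² = (2·δw/w)² + (-1·δc/c)² + (3·δq/q)²
  w term: (2×0.00959)² = 0.000368
  c term: (-1×0.0853)² = 0.00727
  q term: (3×0.0565)² = 0.0288
Total = 0.0364. Share from q = 0.0288/0.0364 = 0.790.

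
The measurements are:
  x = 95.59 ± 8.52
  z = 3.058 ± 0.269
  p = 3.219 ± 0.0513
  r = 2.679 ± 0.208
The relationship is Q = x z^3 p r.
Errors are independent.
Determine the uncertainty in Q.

6830

Relative error in a monomial: (δQ/Q)² = Σ (nᵢ · δxᵢ/xᵢ)².
  (1·δx/x)² = (1×0.0891)² = 0.00794;  (3·δz/z)² = (3×0.0880)² = 0.0696;  (1·δp/p)² = (1×0.0159)² = 0.000254;  (1·δr/r)² = (1×0.0776)² = 0.00603
δQ/Q = √(0.0839) = 0.290
Q = 23570, so δQ = 0.290 × 23570 = 6830.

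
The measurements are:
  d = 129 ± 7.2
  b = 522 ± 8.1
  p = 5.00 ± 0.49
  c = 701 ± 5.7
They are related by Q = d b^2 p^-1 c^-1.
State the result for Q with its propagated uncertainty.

10000 ± 1180

Since Q is a product/quotient, work with relative uncertainties:
  (1·δd/d)² = (1×0.0558)² = 0.00312;  (2·δb/b)² = (2×0.0155)² = 0.000963;  (-1·δp/p)² = (-1×0.0980)² = 0.00960;  (-1·δc/c)² = (-1×0.00813)² = 6.61e-05
δQ/Q = √(0.0137) = 0.117
Q = 10000, so δQ = 0.117 × 10000 = 1180.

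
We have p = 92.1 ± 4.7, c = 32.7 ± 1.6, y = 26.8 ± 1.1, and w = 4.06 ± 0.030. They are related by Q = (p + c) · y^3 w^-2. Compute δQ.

19000

Let u = p + c = 125. δu = √(δp² + δc²) = √(22.1 + 2.56) = 4.96, so δu/u = 0.0398.
Q is then a monomial in u, y, w:
δQ/Q = √((δu/u)² + (3·δy/y)² + (-2·δw/w)²) = √(0.00158 + 0.0152 + 0.000218) = 0.130
Q = 1.46e+05, so δQ = 0.130 × 1.46e+05 = 19000.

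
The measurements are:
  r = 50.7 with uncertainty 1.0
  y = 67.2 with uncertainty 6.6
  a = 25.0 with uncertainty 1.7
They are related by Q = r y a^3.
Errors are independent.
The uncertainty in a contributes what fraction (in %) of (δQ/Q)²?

80.6%

(δQ/Q)² = (1·δr/r)² + (1·δy/y)² + (3·δa/a)²
  r term: (1×0.0197)² = 0.000389
  y term: (1×0.0982)² = 0.00965
  a term: (3×0.0680)² = 0.0416
Total = 0.0517. Share from a = 0.0416/0.0517 = 0.806.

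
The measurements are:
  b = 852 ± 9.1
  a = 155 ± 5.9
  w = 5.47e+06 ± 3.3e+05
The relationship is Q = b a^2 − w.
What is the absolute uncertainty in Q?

1.61e+06

Let p = b·a^2 = 2.05e+07. δp/p = √((1·δb/b)² + (2·δa/a)²) = √(0.000114 + 0.00580) = 0.0769, so δp = 1.57e+06.
Q = p − w: δQ = √(δp² + δw²) = √(2.48e+12 + 1.09e+11) = 1.61e+06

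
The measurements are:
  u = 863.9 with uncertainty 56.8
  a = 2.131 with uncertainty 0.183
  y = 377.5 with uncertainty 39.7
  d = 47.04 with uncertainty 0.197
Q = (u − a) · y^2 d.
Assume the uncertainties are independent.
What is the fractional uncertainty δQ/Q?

0.220

Let w = u − a = 861.8. δw = √(δu² + δa²) = √(3230 + 0.0335) = 56.8, so δw/w = 0.0659.
Q is then a monomial in w, y, d:
δQ/Q = √((δw/w)² + (2·δy/y)² + (1·δd/d)²) = √(0.00434 + 0.0442 + 1.75e-05) = 0.220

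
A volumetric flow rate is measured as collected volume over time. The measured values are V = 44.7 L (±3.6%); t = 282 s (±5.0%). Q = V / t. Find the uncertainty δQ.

0.00977 L/s

Each factor contributes (exponent × relative error)² to (δQ/Q)²:
  (1·δV/V)² = (1×0.0360)² = 0.00130;  (-1·δt/t)² = (-1×0.0500)² = 0.00250
δQ/Q = √(0.00380) = 0.0616
Q = 0.159 L/s, so δQ = 0.0616 × 0.159 = 0.00977 L/s.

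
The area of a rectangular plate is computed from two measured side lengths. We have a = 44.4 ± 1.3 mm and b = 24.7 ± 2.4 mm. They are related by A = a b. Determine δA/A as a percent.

Each factor contributes (exponent × relative error)² to (δA/A)²:
  (1·δa/a)² = (1×0.0293)² = 0.000857;  (1·δb/b)² = (1×0.0972)² = 0.00944
δA/A = √(0.0103) = 0.101

10.1%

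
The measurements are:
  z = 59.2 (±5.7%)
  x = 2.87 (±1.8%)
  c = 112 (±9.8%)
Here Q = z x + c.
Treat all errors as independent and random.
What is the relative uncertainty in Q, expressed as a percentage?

Let p = z·x = 170. δp/p = √((1·δz/z)² + (1·δx/x)²) = √(0.00325 + 0.000324) = 0.0598, so δp = 10.2.
Q = p + c: δQ = √(δp² + δc²) = √(103 + 120) = 15.0
Q = 282, so δQ/Q = 15.0/282 = 0.0530.

5.30%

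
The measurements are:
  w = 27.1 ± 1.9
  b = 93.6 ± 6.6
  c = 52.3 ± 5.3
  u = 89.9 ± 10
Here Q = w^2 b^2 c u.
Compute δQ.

7.54e+09

Products/powers → add relative errors in quadrature, weighted by exponent:
  (2·δw/w)² = (2×0.0701)² = 0.0197;  (2·δb/b)² = (2×0.0705)² = 0.0199;  (1·δc/c)² = (1×0.101)² = 0.0103;  (1·δu/u)² = (1×0.111)² = 0.0124
δQ/Q = √(0.0622) = 0.249
Q = 3.03e+10, so δQ = 0.249 × 3.03e+10 = 7.54e+09.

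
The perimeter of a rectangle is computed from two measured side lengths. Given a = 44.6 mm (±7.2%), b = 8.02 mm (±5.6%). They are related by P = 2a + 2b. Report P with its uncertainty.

Absolute uncertainties add in quadrature for a linear combination:
  (2·δa)² = 41.2;  (2·δb)² = 0.807
δP = √(42.1) = 6.48 mm
P = 105 mm.

105 ± 6.48 mm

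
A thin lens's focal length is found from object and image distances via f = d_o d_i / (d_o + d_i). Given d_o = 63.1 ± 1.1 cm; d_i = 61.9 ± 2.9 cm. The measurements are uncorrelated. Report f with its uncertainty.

∂f/∂d_o = (d_i/(d_o+d_i))² = 0.245;  ∂f/∂d_i = (d_o/(d_o+d_i))² = 0.255
δf = √((∂f/∂d_o · δd_o)² + (∂f/∂d_i · δd_i)²) = √(0.0728 + 0.546) = 0.787 cm
f = 31.2 cm.

31.2 ± 0.787 cm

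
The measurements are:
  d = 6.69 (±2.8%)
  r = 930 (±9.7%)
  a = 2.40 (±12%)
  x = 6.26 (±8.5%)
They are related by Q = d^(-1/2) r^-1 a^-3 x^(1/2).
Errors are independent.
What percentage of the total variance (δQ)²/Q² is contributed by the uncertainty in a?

(δQ/Q)² = (−½·δd/d)² + (-1·δr/r)² + (-3·δa/a)² + (½·δx/x)²
  d term: (-0.5×0.0280)² = 0.000196
  r term: (-1×0.0970)² = 0.00941
  a term: (-3×0.120)² = 0.130
  x term: (0.5×0.0850)² = 0.00181
Total = 0.141. Share from a = 0.130/0.141 = 0.919.

91.9%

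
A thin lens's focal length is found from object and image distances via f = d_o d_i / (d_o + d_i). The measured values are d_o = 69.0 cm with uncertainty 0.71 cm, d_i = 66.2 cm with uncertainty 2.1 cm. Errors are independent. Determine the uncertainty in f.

0.573 cm

∂f/∂d_o = (d_i/(d_o+d_i))² = 0.240;  ∂f/∂d_i = (d_o/(d_o+d_i))² = 0.260
δf = √((∂f/∂d_o · δd_o)² + (∂f/∂d_i · δd_i)²) = √(0.0290 + 0.299) = 0.573 cm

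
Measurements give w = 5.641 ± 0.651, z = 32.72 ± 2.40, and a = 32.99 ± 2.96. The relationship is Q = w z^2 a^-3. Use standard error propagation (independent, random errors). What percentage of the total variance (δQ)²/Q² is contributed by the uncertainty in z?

(δQ/Q)² = (1·δw/w)² + (2·δz/z)² + (-3·δa/a)²
  w term: (1×0.115)² = 0.0133
  z term: (2×0.0733)² = 0.0215
  a term: (-3×0.0897)² = 0.0725
Total = 0.107. Share from z = 0.0215/0.107 = 0.201.

20.1%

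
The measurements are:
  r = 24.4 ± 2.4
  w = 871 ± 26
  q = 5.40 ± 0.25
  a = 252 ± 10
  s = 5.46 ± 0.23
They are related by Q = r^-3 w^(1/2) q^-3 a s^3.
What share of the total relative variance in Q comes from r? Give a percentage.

(δQ/Q)² = (-3·δr/r)² + (½·δw/w)² + (-3·δq/q)² + (1·δa/a)² + (3·δs/s)²
  r term: (-3×0.0984)² = 0.0871
  w term: (0.5×0.0299)² = 0.000223
  q term: (-3×0.0463)² = 0.0193
  a term: (1×0.0397)² = 0.00157
  s term: (3×0.0421)² = 0.0160
Total = 0.124. Share from r = 0.0871/0.124 = 0.701.

70.1%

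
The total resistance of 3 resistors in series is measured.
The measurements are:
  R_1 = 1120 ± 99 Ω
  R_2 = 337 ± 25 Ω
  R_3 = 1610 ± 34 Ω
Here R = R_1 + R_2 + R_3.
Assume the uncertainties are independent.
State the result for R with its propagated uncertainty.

3070 ± 108 Ω

R is a linear combination, so absolute uncertainties add in quadrature:
  (δR_1)² = 9800;  (δR_2)² = 625;  (δR_3)² = 1160
δR = √(11600) = 108 Ω
R = 3070 Ω.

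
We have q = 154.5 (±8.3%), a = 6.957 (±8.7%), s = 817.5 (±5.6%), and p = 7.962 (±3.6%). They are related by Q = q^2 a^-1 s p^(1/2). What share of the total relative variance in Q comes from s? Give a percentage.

(δQ/Q)² = (2·δq/q)² + (-1·δa/a)² + (1·δs/s)² + (½·δp/p)²
  q term: (2×0.0830)² = 0.0276
  a term: (-1×0.0870)² = 0.00757
  s term: (1×0.0560)² = 0.00314
  p term: (0.5×0.0360)² = 0.000324
Total = 0.0386. Share from s = 0.00314/0.0386 = 0.0813.

8.13%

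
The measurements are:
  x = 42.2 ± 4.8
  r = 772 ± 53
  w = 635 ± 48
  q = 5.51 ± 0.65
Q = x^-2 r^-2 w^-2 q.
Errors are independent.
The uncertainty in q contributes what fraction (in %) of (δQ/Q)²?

(δQ/Q)² = (-2·δx/x)² + (-2·δr/r)² + (-2·δw/w)² + (1·δq/q)²
  x term: (-2×0.114)² = 0.0518
  r term: (-2×0.0687)² = 0.0189
  w term: (-2×0.0756)² = 0.0229
  q term: (1×0.118)² = 0.0139
Total = 0.107. Share from q = 0.0139/0.107 = 0.130.

13.0%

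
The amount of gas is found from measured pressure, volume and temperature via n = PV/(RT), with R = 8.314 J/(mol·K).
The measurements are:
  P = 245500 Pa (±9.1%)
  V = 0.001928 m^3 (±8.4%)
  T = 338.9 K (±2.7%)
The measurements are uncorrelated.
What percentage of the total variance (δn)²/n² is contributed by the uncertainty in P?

51.5%

(δn/n)² = (1·δP/P)² + (1·δV/V)² + (-1·δT/T)²
  P term: (1×0.0910)² = 0.00828
  V term: (1×0.0840)² = 0.00706
  T term: (-1×0.0270)² = 0.000729
Total = 0.0161. Share from P = 0.00828/0.0161 = 0.515.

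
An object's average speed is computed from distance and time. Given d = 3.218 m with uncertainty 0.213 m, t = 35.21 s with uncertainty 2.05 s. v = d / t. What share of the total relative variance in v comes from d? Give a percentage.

(δv/v)² = (1·δd/d)² + (-1·δt/t)²
  d term: (1×0.0662)² = 0.00438
  t term: (-1×0.0582)² = 0.00339
Total = 0.00777. Share from d = 0.00438/0.00777 = 0.564.

56.4%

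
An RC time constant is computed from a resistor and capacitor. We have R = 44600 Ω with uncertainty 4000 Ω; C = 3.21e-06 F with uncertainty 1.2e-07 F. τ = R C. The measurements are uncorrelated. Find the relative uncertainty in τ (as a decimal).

0.0972

τ is a product of powers, so relative uncertainties combine in quadrature:
  (1·δR/R)² = (1×0.0897)² = 0.00804;  (1·δC/C)² = (1×0.0374)² = 0.00140
δτ/τ = √(0.00944) = 0.0972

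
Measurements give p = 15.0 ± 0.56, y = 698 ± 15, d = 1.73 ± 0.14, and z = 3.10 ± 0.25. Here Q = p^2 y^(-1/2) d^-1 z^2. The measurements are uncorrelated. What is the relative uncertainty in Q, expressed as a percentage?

19.6%

Since Q is a product/quotient, work with relative uncertainties:
  (2·δp/p)² = (2×0.0373)² = 0.00558;  (−½·δy/y)² = (-0.5×0.0215)² = 0.000115;  (-1·δd/d)² = (-1×0.0809)² = 0.00655;  (2·δz/z)² = (2×0.0806)² = 0.0260
δQ/Q = √(0.0383) = 0.196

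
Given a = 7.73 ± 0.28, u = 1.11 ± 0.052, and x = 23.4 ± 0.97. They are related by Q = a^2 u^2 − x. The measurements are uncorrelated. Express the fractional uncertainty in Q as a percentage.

17.5%

Let p = a^2·u^2 = 73.6. δp/p = √((2·δa/a)² + (2·δu/u)²) = √(0.00525 + 0.00878) = 0.118, so δp = 8.72.
Q = p − x: δQ = √(δp² + δx²) = √(76.0 + 0.941) = 8.77
Q = 50.2, so δQ/Q = 8.77/50.2 = 0.175.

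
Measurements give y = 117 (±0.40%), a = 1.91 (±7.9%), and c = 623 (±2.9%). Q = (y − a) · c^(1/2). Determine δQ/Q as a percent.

Let u = y − a = 115. δu = √(δy² + δa²) = √(0.219 + 0.0228) = 0.492, so δu/u = 0.00427.
Q is then a monomial in u, c:
δQ/Q = √((δu/u)² + (½·δc/c)²) = √(1.83e-05 + 0.000210) = 0.0151

1.51%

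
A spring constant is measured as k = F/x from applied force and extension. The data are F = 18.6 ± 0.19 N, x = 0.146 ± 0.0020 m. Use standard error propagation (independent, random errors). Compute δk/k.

Products/powers → add relative errors in quadrature, weighted by exponent:
  (1·δF/F)² = (1×0.0102)² = 0.000104;  (-1·δx/x)² = (-1×0.0137)² = 0.000188
δk/k = √(0.000292) = 0.0171

0.0171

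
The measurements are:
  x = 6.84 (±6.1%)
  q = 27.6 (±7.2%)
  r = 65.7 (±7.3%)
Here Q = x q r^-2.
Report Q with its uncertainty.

For a monomial Q ∝ x, q, r^-2, fractional errors add in quadrature:
  (1·δx/x)² = (1×0.0610)² = 0.00372;  (1·δq/q)² = (1×0.0720)² = 0.00518;  (-2·δr/r)² = (-2×0.0730)² = 0.0213
δQ/Q = √(0.0302) = 0.174
Q = 0.0437, so δQ = 0.174 × 0.0437 = 0.00760.

0.0437 ± 0.00760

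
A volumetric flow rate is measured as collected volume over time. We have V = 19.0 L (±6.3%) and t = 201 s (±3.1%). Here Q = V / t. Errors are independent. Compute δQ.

0.00664 L/s

Since Q is a product/quotient, work with relative uncertainties:
  (1·δV/V)² = (1×0.0630)² = 0.00397;  (-1·δt/t)² = (-1×0.0310)² = 0.000961
δQ/Q = √(0.00493) = 0.0702
Q = 0.0945 L/s, so δQ = 0.0702 × 0.0945 = 0.00664 L/s.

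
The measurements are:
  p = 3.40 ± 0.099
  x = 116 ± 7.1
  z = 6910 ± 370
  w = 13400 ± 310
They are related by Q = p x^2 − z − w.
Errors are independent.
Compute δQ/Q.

0.227

Let h = p·x^2 = 45800. δh/h = √((1·δp/p)² + (2·δx/x)²) = √(0.000848 + 0.0150) = 0.126, so δh = 5760.
Q = h − z − w: δQ = √(δh² + δz² + δw²) = √(3.31e+07 + 1.37e+05 + 96100) = 5780
Q = 25400, so δQ/Q = 5780/25400 = 0.227.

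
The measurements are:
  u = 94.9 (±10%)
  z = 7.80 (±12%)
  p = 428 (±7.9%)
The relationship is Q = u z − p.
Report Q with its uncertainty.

312 ± 120

Let w = u·z = 740. δw/w = √((1·δu/u)² + (1·δz/z)²) = √(0.0100 + 0.0144) = 0.156, so δw = 116.
Q = w − p: δQ = √(δw² + δp²) = √(13400 + 1140) = 120
Q = 312.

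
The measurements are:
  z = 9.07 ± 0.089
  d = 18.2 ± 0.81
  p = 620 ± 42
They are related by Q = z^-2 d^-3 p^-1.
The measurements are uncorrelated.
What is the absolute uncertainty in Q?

Products/powers → add relative errors in quadrature, weighted by exponent:
  (-2·δz/z)² = (-2×0.00981)² = 0.000385;  (-3·δd/d)² = (-3×0.0445)² = 0.0178;  (-1·δp/p)² = (-1×0.0677)² = 0.00459
δQ/Q = √(0.0228) = 0.151
Q = 3.25e-09, so δQ = 0.151 × 3.25e-09 = 4.91e-10.

4.91e-10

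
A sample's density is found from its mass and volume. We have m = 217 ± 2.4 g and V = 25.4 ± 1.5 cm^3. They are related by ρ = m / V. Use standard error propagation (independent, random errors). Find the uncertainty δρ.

0.513 g/cm^3

Products/powers → add relative errors in quadrature, weighted by exponent:
  (1·δm/m)² = (1×0.0111)² = 0.000122;  (-1·δV/V)² = (-1×0.0591)² = 0.00349
δρ/ρ = √(0.00361) = 0.0601
ρ = 8.54 g/cm^3, so δρ = 0.0601 × 8.54 = 0.513 g/cm^3.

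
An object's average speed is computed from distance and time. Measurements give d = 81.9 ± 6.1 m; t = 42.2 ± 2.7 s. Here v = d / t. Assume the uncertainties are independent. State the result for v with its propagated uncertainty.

1.94 ± 0.191 m/s

For a monomial v ∝ d, t^-1, fractional errors add in quadrature:
  (1·δd/d)² = (1×0.0745)² = 0.00555;  (-1·δt/t)² = (-1×0.0640)² = 0.00409
δv/v = √(0.00964) = 0.0982
v = 1.94 m/s, so δv = 0.0982 × 1.94 = 0.191 m/s.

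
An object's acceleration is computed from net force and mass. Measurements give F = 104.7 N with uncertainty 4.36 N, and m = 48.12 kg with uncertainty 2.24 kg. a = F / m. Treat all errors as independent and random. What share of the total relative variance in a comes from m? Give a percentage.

55.5%

(δa/a)² = (1·δF/F)² + (-1·δm/m)²
  F term: (1×0.0416)² = 0.00173
  m term: (-1×0.0466)² = 0.00217
Total = 0.00390. Share from m = 0.00217/0.00390 = 0.555.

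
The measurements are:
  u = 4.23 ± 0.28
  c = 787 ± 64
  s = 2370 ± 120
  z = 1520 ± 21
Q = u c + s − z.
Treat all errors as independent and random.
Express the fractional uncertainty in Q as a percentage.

8.85%

Let p = u·c = 3330. δp/p = √((1·δu/u)² + (1·δc/c)²) = √(0.00438 + 0.00661) = 0.105, so δp = 349.
Q = p + s − z: δQ = √(δp² + δs² + δz²) = √(1.22e+05 + 14400 + 441) = 370
Q = 4180, so δQ/Q = 370/4180 = 0.0885.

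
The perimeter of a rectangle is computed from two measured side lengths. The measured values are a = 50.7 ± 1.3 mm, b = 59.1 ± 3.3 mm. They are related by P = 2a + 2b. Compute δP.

P is a linear combination, so absolute uncertainties add in quadrature:
  (2·δa)² = 6.76;  (2·δb)² = 43.6
δP = √(50.3) = 7.09 mm

7.09 mm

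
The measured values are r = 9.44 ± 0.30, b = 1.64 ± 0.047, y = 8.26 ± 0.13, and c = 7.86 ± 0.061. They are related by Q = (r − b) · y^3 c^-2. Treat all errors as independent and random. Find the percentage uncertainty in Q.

Let u = r − b = 7.80. δu = √(δr² + δb²) = √(0.0900 + 0.00221) = 0.304, so δu/u = 0.0389.
Q is then a monomial in u, y, c:
δQ/Q = √((δu/u)² + (3·δy/y)² + (-2·δc/c)²) = √(0.00152 + 0.00223 + 0.000241) = 0.0631

6.31%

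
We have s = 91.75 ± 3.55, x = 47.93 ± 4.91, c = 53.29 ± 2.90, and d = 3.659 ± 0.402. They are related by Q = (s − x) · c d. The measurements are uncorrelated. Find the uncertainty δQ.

1580

Let u = s − x = 43.82. δu = √(δs² + δx²) = √(12.6 + 24.1) = 6.06, so δu/u = 0.138.
Q is then a monomial in u, c, d:
δQ/Q = √((δu/u)² + (1·δc/c)² + (1·δd/d)²) = √(0.0191 + 0.00296 + 0.0121) = 0.185
Q = 8544, so δQ = 0.185 × 8544 = 1580.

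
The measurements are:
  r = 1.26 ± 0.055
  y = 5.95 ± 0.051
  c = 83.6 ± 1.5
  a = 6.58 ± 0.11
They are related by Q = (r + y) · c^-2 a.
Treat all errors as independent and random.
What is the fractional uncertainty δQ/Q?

Let u = r + y = 7.21. δu = √(δr² + δy²) = √(0.00302 + 0.00260) = 0.0750, so δu/u = 0.0104.
Q is then a monomial in u, c, a:
δQ/Q = √((δu/u)² + (-2·δc/c)² + (1·δa/a)²) = √(0.000108 + 0.00129 + 0.000279) = 0.0409

0.0409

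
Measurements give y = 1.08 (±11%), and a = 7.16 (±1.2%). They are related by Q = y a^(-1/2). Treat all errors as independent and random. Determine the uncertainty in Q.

0.0445

Since Q is a product/quotient, work with relative uncertainties:
  (1·δy/y)² = (1×0.110)² = 0.0121;  (−½·δa/a)² = (-0.5×0.0120)² = 3.6e-05
δQ/Q = √(0.0121) = 0.110
Q = 0.404, so δQ = 0.110 × 0.404 = 0.0445.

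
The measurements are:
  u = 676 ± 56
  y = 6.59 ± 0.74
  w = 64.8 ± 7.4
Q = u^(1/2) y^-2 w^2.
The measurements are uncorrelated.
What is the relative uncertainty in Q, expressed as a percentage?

Relative error in a monomial: (δQ/Q)² = Σ (nᵢ · δxᵢ/xᵢ)².
  (½·δu/u)² = (0.5×0.0828)² = 0.00172;  (-2·δy/y)² = (-2×0.112)² = 0.0504;  (2·δw/w)² = (2×0.114)² = 0.0522
δQ/Q = √(0.104) = 0.323

32.3%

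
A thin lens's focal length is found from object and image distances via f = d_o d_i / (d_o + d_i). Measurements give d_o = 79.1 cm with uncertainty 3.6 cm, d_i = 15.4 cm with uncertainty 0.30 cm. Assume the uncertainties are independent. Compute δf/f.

∂f/∂d_o = (d_i/(d_o+d_i))² = 0.0266;  ∂f/∂d_i = (d_o/(d_o+d_i))² = 0.701
δf = √((∂f/∂d_o · δd_o)² + (∂f/∂d_i · δd_i)²) = √(0.00914 + 0.0442) = 0.231 cm
f = 12.9 cm, so δf/f = 0.231/12.9 = 0.0179.

0.0179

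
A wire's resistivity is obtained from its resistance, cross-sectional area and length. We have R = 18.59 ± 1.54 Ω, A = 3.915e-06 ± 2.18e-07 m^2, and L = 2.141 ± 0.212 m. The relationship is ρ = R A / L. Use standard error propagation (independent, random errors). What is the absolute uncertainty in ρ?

Each factor contributes (exponent × relative error)² to (δρ/ρ)²:
  (1·δR/R)² = (1×0.0828)² = 0.00686;  (1·δA/A)² = (1×0.0557)² = 0.00310;  (-1·δL/L)² = (-1×0.0990)² = 0.00980
δρ/ρ = √(0.0198) = 0.141
ρ = 3.399e-05 Ω·m, so δρ = 0.141 × 3.399e-05 = 4.78e-06 Ω·m.

4.78e-06 Ω·m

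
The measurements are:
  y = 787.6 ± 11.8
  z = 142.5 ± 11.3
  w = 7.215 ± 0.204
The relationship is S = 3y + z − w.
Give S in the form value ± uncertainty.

Sums and differences: (δS)² = Σ (cᵢ δxᵢ)².
  (3·δy)² = 1250;  (δz)² = 128;  (δw)² = 0.0416
δS = √(1380) = 37.2
S = 2498.

2498 ± 37.2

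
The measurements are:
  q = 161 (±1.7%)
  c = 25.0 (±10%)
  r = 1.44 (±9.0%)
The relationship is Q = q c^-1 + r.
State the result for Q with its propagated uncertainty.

Let p = q·c^-1 = 6.44. δp/p = √((1·δq/q)² + (-1·δc/c)²) = √(0.000289 + 0.0100) = 0.101, so δp = 0.653.
Q = p + r: δQ = √(δp² + δr²) = √(0.427 + 0.0168) = 0.666
Q = 7.88.

7.88 ± 0.666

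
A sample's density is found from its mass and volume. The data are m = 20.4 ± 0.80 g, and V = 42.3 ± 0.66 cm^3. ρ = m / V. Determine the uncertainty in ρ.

Relative error in a monomial: (δρ/ρ)² = Σ (nᵢ · δxᵢ/xᵢ)².
  (1·δm/m)² = (1×0.0392)² = 0.00154;  (-1·δV/V)² = (-1×0.0156)² = 0.000243
δρ/ρ = √(0.00178) = 0.0422
ρ = 0.482 g/cm^3, so δρ = 0.0422 × 0.482 = 0.0204 g/cm^3.

0.0204 g/cm^3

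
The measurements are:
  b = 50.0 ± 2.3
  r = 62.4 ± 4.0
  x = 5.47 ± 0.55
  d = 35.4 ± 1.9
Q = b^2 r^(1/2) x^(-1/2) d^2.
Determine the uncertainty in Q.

Relative error in a monomial: (δQ/Q)² = Σ (nᵢ · δxᵢ/xᵢ)².
  (2·δb/b)² = (2×0.0460)² = 0.00846;  (½·δr/r)² = (0.5×0.0641)² = 0.00103;  (−½·δx/x)² = (-0.5×0.101)² = 0.00253;  (2·δd/d)² = (2×0.0537)² = 0.0115
δQ/Q = √(0.0235) = 0.153
Q = 1.06e+07, so δQ = 0.153 × 1.06e+07 = 1.62e+06.

1.62e+06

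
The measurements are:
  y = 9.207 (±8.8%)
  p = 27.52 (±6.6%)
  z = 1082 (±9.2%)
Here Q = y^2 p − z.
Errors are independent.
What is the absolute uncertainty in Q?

450

Let w = y^2·p = 2333. δw/w = √((2·δy/y)² + (1·δp/p)²) = √(0.0310 + 0.00436) = 0.188, so δw = 438.
Q = w − z: δQ = √(δw² + δz²) = √(1.92e+05 + 9910) = 450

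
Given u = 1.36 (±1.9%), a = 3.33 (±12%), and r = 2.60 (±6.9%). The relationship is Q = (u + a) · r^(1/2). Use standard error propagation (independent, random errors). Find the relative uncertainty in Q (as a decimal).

0.0921

Let w = u + a = 4.69. δw = √(δu² + δa²) = √(0.000668 + 0.160) = 0.400, so δw/w = 0.0854.
Q is then a monomial in w, r:
δQ/Q = √((δw/w)² + (½·δr/r)²) = √(0.00729 + 0.00119) = 0.0921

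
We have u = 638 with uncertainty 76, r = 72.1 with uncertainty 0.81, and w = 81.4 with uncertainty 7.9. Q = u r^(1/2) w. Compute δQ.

67800

For a monomial Q ∝ u, r^(1/2), w, fractional errors add in quadrature:
  (1·δu/u)² = (1×0.119)² = 0.0142;  (½·δr/r)² = (0.5×0.0112)² = 3.16e-05;  (1·δw/w)² = (1×0.0971)² = 0.00942
δQ/Q = √(0.0236) = 0.154
Q = 4.41e+05, so δQ = 0.154 × 4.41e+05 = 67800.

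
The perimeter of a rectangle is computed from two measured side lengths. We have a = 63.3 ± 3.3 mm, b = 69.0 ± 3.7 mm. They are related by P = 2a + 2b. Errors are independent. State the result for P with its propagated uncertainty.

For a sum/difference, combine absolute errors in quadrature:
  (2·δa)² = 43.6;  (2·δb)² = 54.8
δP = √(98.3) = 9.92 mm
P = 265 mm.

265 ± 9.92 mm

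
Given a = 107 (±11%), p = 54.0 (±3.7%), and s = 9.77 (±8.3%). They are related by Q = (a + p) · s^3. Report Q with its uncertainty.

Let u = a + p = 161. δu = √(δa² + δp²) = √(139 + 3.99) = 11.9, so δu/u = 0.0742.
Q is then a monomial in u, s:
δQ/Q = √((δu/u)² + (3·δs/s)²) = √(0.00550 + 0.0620) = 0.260
Q = 1.5e+05, so δQ = 0.260 × 1.5e+05 = 39000.

(1.50 ± 0.390) × 10^5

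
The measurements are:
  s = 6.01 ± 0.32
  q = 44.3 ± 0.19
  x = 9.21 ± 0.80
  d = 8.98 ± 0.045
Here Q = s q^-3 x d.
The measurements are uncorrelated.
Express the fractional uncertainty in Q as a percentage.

Products/powers → add relative errors in quadrature, weighted by exponent:
  (1·δs/s)² = (1×0.0532)² = 0.00283;  (-3·δq/q)² = (-3×0.00429)² = 0.000166;  (1·δx/x)² = (1×0.0869)² = 0.00755;  (1·δd/d)² = (1×0.00501)² = 2.51e-05
δQ/Q = √(0.0106) = 0.103

10.3%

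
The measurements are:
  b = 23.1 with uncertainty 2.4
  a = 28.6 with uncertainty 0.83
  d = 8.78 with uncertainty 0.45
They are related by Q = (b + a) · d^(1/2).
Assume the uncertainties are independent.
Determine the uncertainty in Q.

Let u = b + a = 51.7. δu = √(δb² + δa²) = √(5.76 + 0.689) = 2.54, so δu/u = 0.0491.
Q is then a monomial in u, d:
δQ/Q = √((δu/u)² + (½·δd/d)²) = √(0.00241 + 0.000657) = 0.0554
Q = 153, so δQ = 0.0554 × 153 = 8.49.

8.49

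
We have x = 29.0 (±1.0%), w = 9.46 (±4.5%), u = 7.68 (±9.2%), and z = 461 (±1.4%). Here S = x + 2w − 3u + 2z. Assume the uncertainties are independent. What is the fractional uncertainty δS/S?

Absolute uncertainties add in quadrature for a linear combination:
  (δx)² = 0.0841;  (2·δw)² = 0.725;  (3·δu)² = 4.49;  (2·δz)² = 167
δS = √(172) = 13.1
S = 947, so δS/S = 13.1/947 = 0.0138.

0.0138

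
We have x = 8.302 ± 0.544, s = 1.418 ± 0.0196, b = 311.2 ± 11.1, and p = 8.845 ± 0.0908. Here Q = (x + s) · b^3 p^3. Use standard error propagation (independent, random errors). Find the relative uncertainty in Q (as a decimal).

Let u = x + s = 9.720. δu = √(δx² + δs²) = √(0.296 + 0.000384) = 0.544, so δu/u = 0.0560.
Q is then a monomial in u, b, p:
δQ/Q = √((δu/u)² + (3·δb/b)² + (3·δp/p)²) = √(0.00314 + 0.0115 + 0.000948) = 0.125

0.125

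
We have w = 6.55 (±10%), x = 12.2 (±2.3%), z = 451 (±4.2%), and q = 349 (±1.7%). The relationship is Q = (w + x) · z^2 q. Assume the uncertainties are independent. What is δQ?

Let u = w + x = 18.8. δu = √(δw² + δx²) = √(0.429 + 0.0787) = 0.713, so δu/u = 0.0380.
Q is then a monomial in u, z, q:
δQ/Q = √((δu/u)² + (2·δz/z)² + (1·δq/q)²) = √(0.00144 + 0.00706 + 0.000289) = 0.0938
Q = 1.33e+09, so δQ = 0.0938 × 1.33e+09 = 1.25e+08.

1.25e+08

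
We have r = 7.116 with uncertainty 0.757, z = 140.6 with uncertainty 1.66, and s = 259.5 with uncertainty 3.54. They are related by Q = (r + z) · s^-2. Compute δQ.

Let u = r + z = 147.7. δu = √(δr² + δz²) = √(0.573 + 2.76) = 1.82, so δu/u = 0.0124.
Q is then a monomial in u, s:
δQ/Q = √((δu/u)² + (-2·δs/s)²) = √(0.000153 + 0.000744) = 0.0299
Q = 0.002194, so δQ = 0.0299 × 0.002194 = 6.57e-05.

6.57e-05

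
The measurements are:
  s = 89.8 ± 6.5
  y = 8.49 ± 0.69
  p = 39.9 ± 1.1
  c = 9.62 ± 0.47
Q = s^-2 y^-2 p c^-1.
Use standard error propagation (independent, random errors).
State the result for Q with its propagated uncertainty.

(7.14 ± 1.60) × 10^-6

Q is a product of powers, so relative uncertainties combine in quadrature:
  (-2·δs/s)² = (-2×0.0724)² = 0.0210;  (-2·δy/y)² = (-2×0.0813)² = 0.0264;  (1·δp/p)² = (1×0.0276)² = 0.000760;  (-1·δc/c)² = (-1×0.0489)² = 0.00239
δQ/Q = √(0.0505) = 0.225
Q = 7.14e-06, so δQ = 0.225 × 7.14e-06 = 1.6e-06.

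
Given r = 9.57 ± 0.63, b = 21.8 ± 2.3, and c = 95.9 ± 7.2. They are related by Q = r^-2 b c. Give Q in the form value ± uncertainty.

Products/powers → add relative errors in quadrature, weighted by exponent:
  (-2·δr/r)² = (-2×0.0658)² = 0.0173;  (1·δb/b)² = (1×0.106)² = 0.0111;  (1·δc/c)² = (1×0.0751)² = 0.00564
δQ/Q = √(0.0341) = 0.185
Q = 22.8, so δQ = 0.185 × 22.8 = 4.22.

22.8 ± 4.22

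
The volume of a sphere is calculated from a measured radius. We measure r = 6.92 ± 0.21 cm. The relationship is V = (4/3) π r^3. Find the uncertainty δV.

V ∝ r^3, so δV/V = |3| · δr/r = 3 × 0.0303 = 0.0910.
V = 1390 cm^3, so δV = 0.0910 × 1390 = 126 cm^3.

126 cm^3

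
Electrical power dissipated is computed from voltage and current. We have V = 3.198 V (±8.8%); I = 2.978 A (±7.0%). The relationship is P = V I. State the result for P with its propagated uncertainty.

9.524 ± 1.07 W

Since P is a product/quotient, work with relative uncertainties:
  (1·δV/V)² = (1×0.0880)² = 0.00774;  (1·δI/I)² = (1×0.0700)² = 0.00490
δP/P = √(0.0126) = 0.112
P = 9.524 W, so δP = 0.112 × 9.524 = 1.07 W.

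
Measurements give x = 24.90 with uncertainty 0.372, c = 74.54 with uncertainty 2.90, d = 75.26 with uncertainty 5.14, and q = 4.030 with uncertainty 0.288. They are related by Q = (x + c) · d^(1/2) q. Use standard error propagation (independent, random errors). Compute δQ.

Let u = x + c = 99.44. δu = √(δx² + δc²) = √(0.138 + 8.41) = 2.92, so δu/u = 0.0294.
Q is then a monomial in u, d, q:
δQ/Q = √((δu/u)² + (½·δd/d)² + (1·δq/q)²) = √(0.000864 + 0.00117 + 0.00511) = 0.0845
Q = 3477, so δQ = 0.0845 × 3477 = 294.

294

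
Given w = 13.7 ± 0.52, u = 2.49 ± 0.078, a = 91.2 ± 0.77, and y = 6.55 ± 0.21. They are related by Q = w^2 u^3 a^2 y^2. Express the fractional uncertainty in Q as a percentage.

For a monomial Q ∝ w^2, u^3, a^2, y^2, fractional errors add in quadrature:
  (2·δw/w)² = (2×0.0380)² = 0.00576;  (3·δu/u)² = (3×0.0313)² = 0.00883;  (2·δa/a)² = (2×0.00844)² = 0.000285;  (2·δy/y)² = (2×0.0321)² = 0.00411
δQ/Q = √(0.0190) = 0.138

13.8%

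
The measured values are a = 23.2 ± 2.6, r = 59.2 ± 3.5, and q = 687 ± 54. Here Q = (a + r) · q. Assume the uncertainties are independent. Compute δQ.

Let u = a + r = 82.4. δu = √(δa² + δr²) = √(6.76 + 12.2) = 4.36, so δu/u = 0.0529.
Q is then a monomial in u, q:
δQ/Q = √((δu/u)² + (1·δq/q)²) = √(0.00280 + 0.00618) = 0.0948
Q = 56600, so δQ = 0.0948 × 56600 = 5360.

5360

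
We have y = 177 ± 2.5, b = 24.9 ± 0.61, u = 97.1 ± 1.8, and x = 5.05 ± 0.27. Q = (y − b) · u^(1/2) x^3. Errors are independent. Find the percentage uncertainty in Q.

16.2%

Let w = y − b = 152. δw = √(δy² + δb²) = √(6.25 + 0.372) = 2.57, so δw/w = 0.0169.
Q is then a monomial in w, u, x:
δQ/Q = √((δw/w)² + (½·δu/u)² + (3·δx/x)²) = √(0.000286 + 8.59e-05 + 0.0257) = 0.162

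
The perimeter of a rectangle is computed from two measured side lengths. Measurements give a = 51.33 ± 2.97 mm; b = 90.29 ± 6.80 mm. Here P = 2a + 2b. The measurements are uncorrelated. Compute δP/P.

0.0524

Absolute uncertainties add in quadrature for a linear combination:
  (2·δa)² = 35.3;  (2·δb)² = 185
δP = √(220) = 14.8 mm
P = 283.2 mm, so δP/P = 14.8/283.2 = 0.0524.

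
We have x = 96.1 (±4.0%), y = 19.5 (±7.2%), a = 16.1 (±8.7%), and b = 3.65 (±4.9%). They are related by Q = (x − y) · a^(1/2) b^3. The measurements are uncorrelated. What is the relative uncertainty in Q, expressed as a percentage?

Let u = x − y = 76.6. δu = √(δx² + δy²) = √(14.8 + 1.97) = 4.09, so δu/u = 0.0534.
Q is then a monomial in u, a, b:
δQ/Q = √((δu/u)² + (½·δa/a)² + (3·δb/b)²) = √(0.00285 + 0.00189 + 0.0216) = 0.162

16.2%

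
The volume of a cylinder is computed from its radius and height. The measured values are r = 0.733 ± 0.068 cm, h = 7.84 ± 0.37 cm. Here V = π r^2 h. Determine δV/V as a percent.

19.1%

Each factor contributes (exponent × relative error)² to (δV/V)²:
  (2·δr/r)² = (2×0.0928)² = 0.0344;  (1·δh/h)² = (1×0.0472)² = 0.00223
δV/V = √(0.0367) = 0.191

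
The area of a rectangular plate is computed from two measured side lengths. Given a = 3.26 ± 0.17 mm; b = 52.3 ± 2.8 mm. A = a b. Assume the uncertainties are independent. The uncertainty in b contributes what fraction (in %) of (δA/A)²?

(δA/A)² = (1·δa/a)² + (1·δb/b)²
  a term: (1×0.0521)² = 0.00272
  b term: (1×0.0535)² = 0.00287
Total = 0.00559. Share from b = 0.00287/0.00559 = 0.513.

51.3%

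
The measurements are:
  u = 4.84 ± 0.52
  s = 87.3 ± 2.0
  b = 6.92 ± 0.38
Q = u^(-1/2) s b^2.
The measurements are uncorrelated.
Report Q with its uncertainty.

For a monomial Q ∝ u^(-1/2), s, b^2, fractional errors add in quadrature:
  (−½·δu/u)² = (-0.5×0.107)² = 0.00289;  (1·δs/s)² = (1×0.0229)² = 0.000525;  (2·δb/b)² = (2×0.0549)² = 0.0121
δQ/Q = √(0.0155) = 0.124
Q = 1900, so δQ = 0.124 × 1900 = 236.

1900 ± 236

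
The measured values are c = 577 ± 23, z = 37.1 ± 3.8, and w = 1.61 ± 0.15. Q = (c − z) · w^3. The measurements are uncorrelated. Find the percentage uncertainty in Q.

28.3%

Let u = c − z = 540. δu = √(δc² + δz²) = √(529 + 14.4) = 23.3, so δu/u = 0.0432.
Q is then a monomial in u, w:
δQ/Q = √((δu/u)² + (3·δw/w)²) = √(0.00186 + 0.0781) = 0.283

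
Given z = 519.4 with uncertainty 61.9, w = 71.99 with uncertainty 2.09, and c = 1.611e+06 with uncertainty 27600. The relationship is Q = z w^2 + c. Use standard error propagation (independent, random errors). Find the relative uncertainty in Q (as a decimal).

Let p = z·w^2 = 2.692e+06. δp/p = √((1·δz/z)² + (2·δw/w)²) = √(0.0142 + 0.00337) = 0.133, so δp = 3.57e+05.
Q = p + c: δQ = √(δp² + δc²) = √(1.27e+11 + 7.62e+08) = 3.58e+05
Q = 4.303e+06, so δQ/Q = 3.58e+05/4.303e+06 = 0.0832.

0.0832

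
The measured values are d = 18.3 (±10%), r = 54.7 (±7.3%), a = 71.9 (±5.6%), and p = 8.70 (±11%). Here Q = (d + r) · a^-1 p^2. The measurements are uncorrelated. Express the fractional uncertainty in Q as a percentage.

23.5%

Let u = d + r = 73.0. δu = √(δd² + δr²) = √(3.35 + 15.9) = 4.39, so δu/u = 0.0602.
Q is then a monomial in u, a, p:
δQ/Q = √((δu/u)² + (-1·δa/a)² + (2·δp/p)²) = √(0.00362 + 0.00314 + 0.0484) = 0.235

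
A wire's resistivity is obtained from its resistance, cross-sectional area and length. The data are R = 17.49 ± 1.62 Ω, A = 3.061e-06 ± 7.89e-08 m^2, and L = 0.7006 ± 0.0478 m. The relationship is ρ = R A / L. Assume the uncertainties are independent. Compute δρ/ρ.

Products/powers → add relative errors in quadrature, weighted by exponent:
  (1·δR/R)² = (1×0.0926)² = 0.00858;  (1·δA/A)² = (1×0.0258)² = 0.000664;  (-1·δL/L)² = (-1×0.0682)² = 0.00465
δρ/ρ = √(0.0139) = 0.118

0.118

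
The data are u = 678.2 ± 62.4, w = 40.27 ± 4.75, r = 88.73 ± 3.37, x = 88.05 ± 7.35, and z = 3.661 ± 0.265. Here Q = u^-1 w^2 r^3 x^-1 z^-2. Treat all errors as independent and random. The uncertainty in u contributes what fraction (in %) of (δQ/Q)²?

8.06%

(δQ/Q)² = (-1·δu/u)² + (2·δw/w)² + (3·δr/r)² + (-1·δx/x)² + (-2·δz/z)²
  u term: (-1×0.0920)² = 0.00847
  w term: (2×0.118)² = 0.0557
  r term: (3×0.0380)² = 0.0130
  x term: (-1×0.0835)² = 0.00697
  z term: (-2×0.0724)² = 0.0210
Total = 0.105. Share from u = 0.00847/0.105 = 0.0806.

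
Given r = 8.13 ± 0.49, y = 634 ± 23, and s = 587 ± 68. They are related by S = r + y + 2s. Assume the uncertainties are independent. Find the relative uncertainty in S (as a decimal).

Absolute uncertainties add in quadrature for a linear combination:
  (δr)² = 0.240;  (δy)² = 529;  (2·δs)² = 18500
δS = √(19000) = 138
S = 1820, so δS/S = 138/1820 = 0.0759.

0.0759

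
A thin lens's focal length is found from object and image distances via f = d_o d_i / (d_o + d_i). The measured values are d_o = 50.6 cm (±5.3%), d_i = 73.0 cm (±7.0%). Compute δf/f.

∂f/∂d_o = (d_i/(d_o+d_i))² = 0.349;  ∂f/∂d_i = (d_o/(d_o+d_i))² = 0.168
δf = √((∂f/∂d_o · δd_o)² + (∂f/∂d_i · δd_i)²) = √(0.875 + 0.733) = 1.27 cm
f = 29.9 cm, so δf/f = 1.27/29.9 = 0.0424.

0.0424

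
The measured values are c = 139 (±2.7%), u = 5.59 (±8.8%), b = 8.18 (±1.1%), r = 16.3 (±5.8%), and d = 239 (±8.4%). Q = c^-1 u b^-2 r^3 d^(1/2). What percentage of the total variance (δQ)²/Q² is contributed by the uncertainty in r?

73.8%

(δQ/Q)² = (-1·δc/c)² + (1·δu/u)² + (-2·δb/b)² + (3·δr/r)² + (½·δd/d)²
  c term: (-1×0.0270)² = 0.000729
  u term: (1×0.0880)² = 0.00774
  b term: (-2×0.0110)² = 0.000484
  r term: (3×0.0580)² = 0.0303
  d term: (0.5×0.0840)² = 0.00176
Total = 0.0410. Share from r = 0.0303/0.0410 = 0.738.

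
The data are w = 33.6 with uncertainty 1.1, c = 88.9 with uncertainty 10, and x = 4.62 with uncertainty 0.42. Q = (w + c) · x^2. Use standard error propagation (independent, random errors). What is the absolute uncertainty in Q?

Let u = w + c = 122. δu = √(δw² + δc²) = √(1.21 + 100) = 10.1, so δu/u = 0.0821.
Q is then a monomial in u, x:
δQ/Q = √((δu/u)² + (2·δx/x)²) = √(0.00674 + 0.0331) = 0.200
Q = 2610, so δQ = 0.200 × 2610 = 522.

522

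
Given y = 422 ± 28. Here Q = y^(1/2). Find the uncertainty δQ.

Relative error in a monomial: (δQ/Q)² = Σ (nᵢ · δxᵢ/xᵢ)².
  (½·δy/y)² = (0.5×0.0664)² = 0.00110
δQ/Q = √(0.00110) = 0.0332
Q = 20.5, so δQ = 0.0332 × 20.5 = 0.682.

0.682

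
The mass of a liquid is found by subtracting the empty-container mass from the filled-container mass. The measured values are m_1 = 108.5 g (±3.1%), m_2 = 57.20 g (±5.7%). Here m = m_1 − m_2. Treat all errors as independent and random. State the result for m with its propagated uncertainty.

For a sum/difference, combine absolute errors in quadrature:
  (δm_1)² = 11.3;  (δm_2)² = 10.6
δm = √(21.9) = 4.68 g
m = 51.30 g.

51.30 ± 4.68 g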